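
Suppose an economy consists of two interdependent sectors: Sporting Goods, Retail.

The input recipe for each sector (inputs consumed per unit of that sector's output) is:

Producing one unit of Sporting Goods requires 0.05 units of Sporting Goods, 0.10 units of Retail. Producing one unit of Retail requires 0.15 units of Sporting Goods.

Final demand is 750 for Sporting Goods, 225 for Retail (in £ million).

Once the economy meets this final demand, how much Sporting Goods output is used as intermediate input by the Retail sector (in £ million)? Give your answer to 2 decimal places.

z_SR = 46.32

I − A =
  [   0.95    -0.15]
  [  -0.10     1.00]
det(I−A) = (0.95)(1.00) − (-0.15)(-0.10) = 0.9350
adj(I−A) = [[1.00, 0.15], [0.10, 0.95]]
(I − A)⁻¹ = adj(I−A) / det(I−A) ≈
  [   1.0695     0.1604]
  [   0.1070     1.0160]
First solve x = (I − A)⁻¹ d = adj(I−A)·d / det(I−A); in particular x_R = (0.10·750 + 0.95·225) / 0.9350 = 288.75 / 0.9350 ≈ 308.8235.
Intermediate flow from S to R: z_SR = a_SR · x_R = 0.15 × 288.75 / 0.9350 = 43.3125 / 0.9350 ≈ 46.32.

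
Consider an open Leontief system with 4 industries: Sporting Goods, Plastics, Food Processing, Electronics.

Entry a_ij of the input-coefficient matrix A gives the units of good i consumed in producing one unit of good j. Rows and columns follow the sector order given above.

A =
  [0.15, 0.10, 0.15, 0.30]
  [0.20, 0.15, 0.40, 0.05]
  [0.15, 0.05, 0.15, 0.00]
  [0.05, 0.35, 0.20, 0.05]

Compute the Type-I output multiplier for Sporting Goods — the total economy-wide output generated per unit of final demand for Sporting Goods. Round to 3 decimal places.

m_S = 2.438

I − A =
  [   0.85    -0.10    -0.15    -0.30]
  [  -0.20     0.85    -0.40    -0.05]
  [  -0.15    -0.05     0.85     0.00]
  [  -0.05    -0.35    -0.20     0.95]
Compute the cofactors C_ij = (−1)^(i+j)·(3×3 minor ij) of I−A; the adjugate is their transpose:
adj(I−A) = Cᵀ =
  [ 0.652000   0.180125   0.250500   0.215375]
  [ 0.222125   0.643250   0.366375   0.104000]
  [ 0.128125   0.069625   0.618500   0.044125]
  [ 0.143125   0.261125   0.278375   0.553500]
det(I−A) = Σ_j (I−A)_1j·C_1j = (0.85)(0.652000) + (-0.10)(0.222125) + (-0.15)(0.128125) + (-0.30)(0.143125) = 0.46983125
(I − A)⁻¹ = adj(I−A) / det(I−A) ≈
  [   1.3877     0.3834     0.5332     0.4584]
  [   0.4728     1.3691     0.7798     0.2214]
  [   0.2727     0.1482     1.3164     0.0939]
  [   0.3046     0.5558     0.5925     1.1781]
The output multiplier for sector j is the column-j sum of the Leontief inverse (I − A)⁻¹ = adj(I−A) / det(I−A).
Column S of adj(I−A): (0.652000, 0.222125, 0.128125, 0.143125); det(I−A) = 0.46983125.
m_S = (0.652000 + 0.222125 + 0.128125 + 0.143125) / 0.46983125 = 1.145375 / 0.46983125 ≈ 2.438.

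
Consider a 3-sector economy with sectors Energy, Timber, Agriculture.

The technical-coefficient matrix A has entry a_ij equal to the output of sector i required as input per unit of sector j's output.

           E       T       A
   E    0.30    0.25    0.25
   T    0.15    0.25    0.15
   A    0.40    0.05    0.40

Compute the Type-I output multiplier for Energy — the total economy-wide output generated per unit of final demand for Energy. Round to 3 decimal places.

m_E = 4.607

I − A =
  [   0.70    -0.25    -0.25]
  [  -0.15     0.75    -0.15]
  [  -0.40    -0.05     0.60]
Cofactors of I−A, C_ij = (−1)^(i+j)·(minor ij) (rows/columns in the sector order above):
  C_11 = (0.75)(0.60) − (-0.15)(-0.05) = 0.4425
  C_12 = −[(-0.15)(0.60) − (-0.15)(-0.40)] = 0.1500
  C_13 = (-0.15)(-0.05) − (0.75)(-0.40) = 0.3075
  C_21 = −[(-0.25)(0.60) − (-0.25)(-0.05)] = 0.1625
  C_22 = (0.70)(0.60) − (-0.25)(-0.40) = 0.3200
  C_23 = −[(0.70)(-0.05) − (-0.25)(-0.40)] = 0.1350
  C_31 = (-0.25)(-0.15) − (-0.25)(0.75) = 0.2250
  C_32 = −[(0.70)(-0.15) − (-0.25)(-0.15)] = 0.1425
  C_33 = (0.70)(0.75) − (-0.25)(-0.15) = 0.4875
det(I−A) = Σ_j (I−A)_1j·C_1j = (0.70)(0.4425) + (-0.25)(0.1500) + (-0.25)(0.3075) = 0.195375
adj(I−A) = Cᵀ =
  [ 0.4425   0.1625   0.2250]
  [ 0.1500   0.3200   0.1425]
  [ 0.3075   0.1350   0.4875]
(I − A)⁻¹ = adj(I−A) / det(I−A) ≈
  [   2.2649     0.8317     1.1516]
  [   0.7678     1.6379     0.7294]
  [   1.5739     0.6910     2.4952]
The output multiplier for sector j is the column-j sum of the Leontief inverse (I − A)⁻¹ = adj(I−A) / det(I−A).
Column E of adj(I−A): (0.4425, 0.1500, 0.3075); det(I−A) = 0.195375.
m_E = (0.4425 + 0.1500 + 0.3075) / 0.195375 = 0.90 / 0.195375 ≈ 4.607.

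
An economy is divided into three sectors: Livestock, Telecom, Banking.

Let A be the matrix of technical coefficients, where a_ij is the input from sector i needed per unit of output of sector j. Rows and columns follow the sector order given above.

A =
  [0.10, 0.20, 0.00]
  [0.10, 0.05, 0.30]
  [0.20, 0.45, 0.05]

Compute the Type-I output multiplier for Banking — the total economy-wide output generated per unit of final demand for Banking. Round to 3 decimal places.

m_B = 1.766

I − A =
  [   0.90    -0.20     0.00]
  [  -0.10     0.95    -0.30]
  [  -0.20    -0.45     0.95]
Cofactors of I−A, C_ij = (−1)^(i+j)·(minor ij) (rows/columns in the sector order above):
  C_11 = (0.95)(0.95) − (-0.30)(-0.45) = 0.7675
  C_12 = −[(-0.10)(0.95) − (-0.30)(-0.20)] = 0.1550
  C_13 = (-0.10)(-0.45) − (0.95)(-0.20) = 0.2350
  C_21 = −[(-0.20)(0.95) − (0.00)(-0.45)] = 0.1900
  C_22 = (0.90)(0.95) − (0.00)(-0.20) = 0.8550
  C_23 = −[(0.90)(-0.45) − (-0.20)(-0.20)] = 0.4450
  C_31 = (-0.20)(-0.30) − (0.00)(0.95) = 0.0600
  C_32 = −[(0.90)(-0.30) − (0.00)(-0.10)] = 0.2700
  C_33 = (0.90)(0.95) − (-0.20)(-0.10) = 0.8350
det(I−A) = Σ_j (I−A)_1j·C_1j = (0.90)(0.7675) + (-0.20)(0.1550) + (0.00)(0.2350) = 0.65975
adj(I−A) = Cᵀ =
  [ 0.7675   0.1900   0.0600]
  [ 0.1550   0.8550   0.2700]
  [ 0.2350   0.4450   0.8350]
(I − A)⁻¹ = adj(I−A) / det(I−A) ≈
  [   1.1633     0.2880     0.0909]
  [   0.2349     1.2959     0.4092]
  [   0.3562     0.6745     1.2656]
The output multiplier for sector j is the column-j sum of the Leontief inverse (I − A)⁻¹ = adj(I−A) / det(I−A).
Column B of adj(I−A): (0.0600, 0.2700, 0.8350); det(I−A) = 0.65975.
m_B = (0.0600 + 0.2700 + 0.8350) / 0.65975 = 1.165 / 0.65975 ≈ 1.766.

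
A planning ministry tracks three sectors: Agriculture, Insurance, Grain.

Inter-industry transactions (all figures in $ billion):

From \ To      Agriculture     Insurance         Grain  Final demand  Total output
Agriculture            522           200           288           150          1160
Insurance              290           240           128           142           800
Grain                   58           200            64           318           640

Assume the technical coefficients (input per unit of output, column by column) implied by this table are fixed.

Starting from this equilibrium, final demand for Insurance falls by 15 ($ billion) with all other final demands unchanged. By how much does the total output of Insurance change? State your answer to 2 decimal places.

Δx_2 = -32.76

Technical coefficients a_ij = z_ij / X_j:
  a_11 = 522/1160 = 0.45, a_21 = 290/1160 = 0.25, a_31 = 58/1160 = 0.05
  a_12 = 200/800 = 0.25, a_22 = 240/800 = 0.30, a_32 = 200/800 = 0.25
  a_13 = 288/640 = 0.45, a_23 = 128/640 = 0.20, a_33 = 64/640 = 0.10
I − A =
  [   0.55    -0.25    -0.45]
  [  -0.25     0.70    -0.20]
  [  -0.05    -0.25     0.90]
Cofactors of I−A, C_ij = (−1)^(i+j)·(minor ij) (rows/columns in the sector order above):
  C_11 = (0.70)(0.90) − (-0.20)(-0.25) = 0.5800
  C_12 = −[(-0.25)(0.90) − (-0.20)(-0.05)] = 0.2350
  C_13 = (-0.25)(-0.25) − (0.70)(-0.05) = 0.0975
  C_21 = −[(-0.25)(0.90) − (-0.45)(-0.25)] = 0.3375
  C_22 = (0.55)(0.90) − (-0.45)(-0.05) = 0.4725
  C_23 = −[(0.55)(-0.25) − (-0.25)(-0.05)] = 0.1500
  C_31 = (-0.25)(-0.20) − (-0.45)(0.70) = 0.3650
  C_32 = −[(0.55)(-0.20) − (-0.45)(-0.25)] = 0.2225
  C_33 = (0.55)(0.70) − (-0.25)(-0.25) = 0.3225
det(I−A) = Σ_j (I−A)_1j·C_1j = (0.55)(0.5800) + (-0.25)(0.2350) + (-0.45)(0.0975) = 0.216375
adj(I−A) = Cᵀ =
  [ 0.5800   0.3375   0.3650]
  [ 0.2350   0.4725   0.2225]
  [ 0.0975   0.1500   0.3225]
(I − A)⁻¹ = adj(I−A) / det(I−A) ≈
  [   2.6805     1.5598     1.6869]
  [   1.0861     2.1837     1.0283]
  [   0.4506     0.6932     1.4905]
Δx = (I − A)⁻¹ Δd with Δd having -15 in the Insurance component and 0 elsewhere.
So Δx_2 = L_22 · (-15), where L_22 = adj(I−A)_22 / det(I−A) = 0.4725 / 0.216375.
Δx_2 = 0.4725 × (-15) / 0.216375 = -7.0875 / 0.216375 ≈ -32.76.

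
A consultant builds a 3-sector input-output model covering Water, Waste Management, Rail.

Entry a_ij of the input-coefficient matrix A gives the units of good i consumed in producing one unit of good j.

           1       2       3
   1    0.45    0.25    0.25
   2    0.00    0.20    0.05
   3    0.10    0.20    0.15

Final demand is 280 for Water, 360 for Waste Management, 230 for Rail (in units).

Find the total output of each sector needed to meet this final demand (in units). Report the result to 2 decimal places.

I − A =
  [   0.55    -0.25    -0.25]
  [   0.00     0.80    -0.05]
  [  -0.10    -0.20     0.85]
Cofactors of I−A, C_ij = (−1)^(i+j)·(minor ij) (rows/columns in the sector order above):
  C_11 = (0.80)(0.85) − (-0.05)(-0.20) = 0.6700
  C_12 = −[(0.00)(0.85) − (-0.05)(-0.10)] = 0.0050
  C_13 = (0.00)(-0.20) − (0.80)(-0.10) = 0.0800
  C_21 = −[(-0.25)(0.85) − (-0.25)(-0.20)] = 0.2625
  C_22 = (0.55)(0.85) − (-0.25)(-0.10) = 0.4425
  C_23 = −[(0.55)(-0.20) − (-0.25)(-0.10)] = 0.1350
  C_31 = (-0.25)(-0.05) − (-0.25)(0.80) = 0.2125
  C_32 = −[(0.55)(-0.05) − (-0.25)(0.00)] = 0.0275
  C_33 = (0.55)(0.80) − (-0.25)(0.00) = 0.4400
det(I−A) = Σ_j (I−A)_1j·C_1j = (0.55)(0.6700) + (-0.25)(0.0050) + (-0.25)(0.0800) = 0.34725
adj(I−A) = Cᵀ =
  [ 0.6700   0.2625   0.2125]
  [ 0.0050   0.4425   0.0275]
  [ 0.0800   0.1350   0.4400]
(I − A)⁻¹ = adj(I−A) / det(I−A) ≈
  [   1.9294     0.7559     0.6120]
  [   0.0144     1.2743     0.0792]
  [   0.2304     0.3888     1.2671]
x = (I − A)⁻¹ d = adj(I−A)·d / det(I−A), with det(I−A) = 0.34725:
  x_1 = (0.6700·280 + 0.2625·360 + 0.2125·230) / 0.34725 = 330.975 / 0.34725 ≈ 953.13
  x_2 = (0.0050·280 + 0.4425·360 + 0.0275·230) / 0.34725 = 167.025 / 0.34725 ≈ 480.99
  x_3 = (0.0800·280 + 0.1350·360 + 0.4400·230) / 0.34725 = 172.20 / 0.34725 ≈ 495.90

x_1 = 953.13, x_2 = 480.99, x_3 = 495.90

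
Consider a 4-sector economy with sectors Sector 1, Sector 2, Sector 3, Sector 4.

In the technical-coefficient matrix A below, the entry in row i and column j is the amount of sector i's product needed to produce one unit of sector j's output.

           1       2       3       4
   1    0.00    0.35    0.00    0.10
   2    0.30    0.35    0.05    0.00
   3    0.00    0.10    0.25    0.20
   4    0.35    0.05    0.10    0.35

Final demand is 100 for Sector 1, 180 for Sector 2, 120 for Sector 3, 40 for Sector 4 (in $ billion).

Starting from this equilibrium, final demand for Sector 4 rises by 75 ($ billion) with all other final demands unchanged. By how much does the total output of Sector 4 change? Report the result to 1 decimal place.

Δx_4 = 130.8

I − A =
  [   1.00    -0.35     0.00    -0.10]
  [  -0.30     0.65    -0.05     0.00]
  [   0.00    -0.10     0.75    -0.20]
  [  -0.35    -0.05    -0.10     0.65]
Compute the cofactors C_ij = (−1)^(i+j)·(3×3 minor ij) of I−A; the adjugate is their transpose:
adj(I−A) = Cᵀ =
  [ 0.300125   0.168375   0.018125   0.051750]
  [ 0.143750   0.441250   0.033750   0.032500]
  [ 0.068000   0.096000   0.330000   0.112000]
  [ 0.183125   0.139375   0.063125   0.403750]
det(I−A) = Σ_j (I−A)_1j·C_1j = (1.00)(0.300125) + (-0.35)(0.143750) + (0.00)(0.068000) + (-0.10)(0.183125) = 0.2315
(I − A)⁻¹ = adj(I−A) / det(I−A) ≈
  [   1.2964     0.7273     0.0783     0.2235]
  [   0.6210     1.9060     0.1458     0.1404]
  [   0.2937     0.4147     1.4255     0.4838]
  [   0.7910     0.6021     0.2727     1.7441]
Δx = (I − A)⁻¹ Δd with Δd having +75 in the Sector 4 component and 0 elsewhere.
So Δx_4 = L_44 · (+75), where L_44 = adj(I−A)_44 / det(I−A) = 0.403750 / 0.2315.
Δx_4 = 0.403750 × (+75) / 0.2315 = 30.28125 / 0.2315 ≈ 130.8.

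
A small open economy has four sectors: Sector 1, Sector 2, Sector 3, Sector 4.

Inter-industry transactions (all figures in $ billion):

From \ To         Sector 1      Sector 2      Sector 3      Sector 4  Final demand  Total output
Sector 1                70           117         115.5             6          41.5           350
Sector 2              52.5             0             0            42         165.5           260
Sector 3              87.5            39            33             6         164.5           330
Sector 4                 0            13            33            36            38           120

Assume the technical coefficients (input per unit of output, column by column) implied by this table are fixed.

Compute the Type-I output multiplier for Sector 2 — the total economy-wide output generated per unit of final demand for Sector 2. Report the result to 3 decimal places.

m_2 = 2.648

Technical coefficients a_ij = z_ij / X_j:
  a_11 = 70/350 = 0.20, a_21 = 52.5/350 = 0.15, a_31 = 87.5/350 = 0.25, a_41 = 0/350 = 0.00
  a_12 = 117/260 = 0.45, a_22 = 0/260 = 0.00, a_32 = 39/260 = 0.15, a_42 = 13/260 = 0.05
  a_13 = 115.5/330 = 0.35, a_23 = 0/330 = 0.00, a_33 = 33/330 = 0.10, a_43 = 33/330 = 0.10
  a_14 = 6/120 = 0.05, a_24 = 42/120 = 0.35, a_34 = 6/120 = 0.05, a_44 = 36/120 = 0.30
I − A =
  [   0.80    -0.45    -0.35    -0.05]
  [  -0.15     1.00     0.00    -0.35]
  [  -0.25    -0.15     0.90    -0.05]
  [   0.00    -0.05    -0.10     0.70]
Compute the cofactors C_ij = (−1)^(i+j)·(3×3 minor ij) of I−A; the adjugate is their transpose:
adj(I−A) = Cᵀ =
  [ 0.604000   0.321875   0.259625   0.222625]
  [ 0.102500   0.437500   0.065500   0.230750]
  [ 0.186750   0.165375   0.498375   0.131625]
  [ 0.034000   0.054875   0.075875   0.563875]
det(I−A) = Σ_j (I−A)_1j·C_1j = (0.80)(0.604000) + (-0.45)(0.102500) + (-0.35)(0.186750) + (-0.05)(0.034000) = 0.3700125
(I − A)⁻¹ = adj(I−A) / det(I−A) ≈
  [   1.6324     0.8699     0.7017     0.6017]
  [   0.2770     1.1824     0.1770     0.6236]
  [   0.5047     0.4469     1.3469     0.3557]
  [   0.0919     0.1483     0.2051     1.5239]
The output multiplier for sector j is the column-j sum of the Leontief inverse (I − A)⁻¹ = adj(I−A) / det(I−A).
Column 2 of adj(I−A): (0.321875, 0.437500, 0.165375, 0.054875); det(I−A) = 0.3700125.
m_2 = (0.321875 + 0.437500 + 0.165375 + 0.054875) / 0.3700125 = 0.979625 / 0.3700125 ≈ 2.648.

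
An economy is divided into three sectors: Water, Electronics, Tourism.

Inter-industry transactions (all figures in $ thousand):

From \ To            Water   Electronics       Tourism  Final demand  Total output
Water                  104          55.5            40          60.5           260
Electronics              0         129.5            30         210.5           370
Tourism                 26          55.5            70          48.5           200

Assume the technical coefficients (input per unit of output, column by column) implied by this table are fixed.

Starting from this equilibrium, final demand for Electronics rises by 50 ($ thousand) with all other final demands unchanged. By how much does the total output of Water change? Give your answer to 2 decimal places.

Δx_1 = 28.36

Technical coefficients a_ij = z_ij / X_j:
  a_11 = 104/260 = 0.40, a_21 = 0/260 = 0.00, a_31 = 26/260 = 0.10
  a_12 = 55.5/370 = 0.15, a_22 = 129.5/370 = 0.35, a_32 = 55.5/370 = 0.15
  a_13 = 40/200 = 0.20, a_23 = 30/200 = 0.15, a_33 = 70/200 = 0.35
I − A =
  [   0.60    -0.15    -0.20]
  [   0.00     0.65    -0.15]
  [  -0.10    -0.15     0.65]
Cofactors of I−A, C_ij = (−1)^(i+j)·(minor ij) (rows/columns in the sector order above):
  C_11 = (0.65)(0.65) − (-0.15)(-0.15) = 0.4000
  C_12 = −[(0.00)(0.65) − (-0.15)(-0.10)] = 0.0150
  C_13 = (0.00)(-0.15) − (0.65)(-0.10) = 0.0650
  C_21 = −[(-0.15)(0.65) − (-0.20)(-0.15)] = 0.1275
  C_22 = (0.60)(0.65) − (-0.20)(-0.10) = 0.3700
  C_23 = −[(0.60)(-0.15) − (-0.15)(-0.10)] = 0.1050
  C_31 = (-0.15)(-0.15) − (-0.20)(0.65) = 0.1525
  C_32 = −[(0.60)(-0.15) − (-0.20)(0.00)] = 0.0900
  C_33 = (0.60)(0.65) − (-0.15)(0.00) = 0.3900
det(I−A) = Σ_j (I−A)_1j·C_1j = (0.60)(0.4000) + (-0.15)(0.0150) + (-0.20)(0.0650) = 0.22475
adj(I−A) = Cᵀ =
  [ 0.4000   0.1275   0.1525]
  [ 0.0150   0.3700   0.0900]
  [ 0.0650   0.1050   0.3900]
(I − A)⁻¹ = adj(I−A) / det(I−A) ≈
  [   1.7798     0.5673     0.6785]
  [   0.0667     1.6463     0.4004]
  [   0.2892     0.4672     1.7353]
Δx = (I − A)⁻¹ Δd with Δd having +50 in the Electronics component and 0 elsewhere.
So Δx_1 = L_12 · (+50), where L_12 = adj(I−A)_12 / det(I−A) = 0.1275 / 0.22475.
Δx_1 = 0.1275 × (+50) / 0.22475 = 6.375 / 0.22475 ≈ 28.36.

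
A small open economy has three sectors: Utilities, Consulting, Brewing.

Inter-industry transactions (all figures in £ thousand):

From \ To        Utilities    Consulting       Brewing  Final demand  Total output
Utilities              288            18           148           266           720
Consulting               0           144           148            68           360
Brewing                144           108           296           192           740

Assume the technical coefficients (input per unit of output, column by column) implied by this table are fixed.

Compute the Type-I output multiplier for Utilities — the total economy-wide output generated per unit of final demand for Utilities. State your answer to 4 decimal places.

m_1 = 2.9870

Technical coefficients a_ij = z_ij / X_j:
  a_11 = 288/720 = 0.40, a_21 = 0/720 = 0.00, a_31 = 144/720 = 0.20
  a_12 = 18/360 = 0.05, a_22 = 144/360 = 0.40, a_32 = 108/360 = 0.30
  a_13 = 148/740 = 0.20, a_23 = 148/740 = 0.20, a_33 = 296/740 = 0.40
I − A =
  [   0.60    -0.05    -0.20]
  [   0.00     0.60    -0.20]
  [  -0.20    -0.30     0.60]
Cofactors of I−A, C_ij = (−1)^(i+j)·(minor ij) (rows/columns in the sector order above):
  C_11 = (0.60)(0.60) − (-0.20)(-0.30) = 0.3000
  C_12 = −[(0.00)(0.60) − (-0.20)(-0.20)] = 0.0400
  C_13 = (0.00)(-0.30) − (0.60)(-0.20) = 0.1200
  C_21 = −[(-0.05)(0.60) − (-0.20)(-0.30)] = 0.0900
  C_22 = (0.60)(0.60) − (-0.20)(-0.20) = 0.3200
  C_23 = −[(0.60)(-0.30) − (-0.05)(-0.20)] = 0.1900
  C_31 = (-0.05)(-0.20) − (-0.20)(0.60) = 0.1300
  C_32 = −[(0.60)(-0.20) − (-0.20)(0.00)] = 0.1200
  C_33 = (0.60)(0.60) − (-0.05)(0.00) = 0.3600
det(I−A) = Σ_j (I−A)_1j·C_1j = (0.60)(0.3000) + (-0.05)(0.0400) + (-0.20)(0.1200) = 0.1540
adj(I−A) = Cᵀ =
  [ 0.3000   0.0900   0.1300]
  [ 0.0400   0.3200   0.1200]
  [ 0.1200   0.1900   0.3600]
(I − A)⁻¹ = adj(I−A) / det(I−A) ≈
  [   1.94805     0.58442     0.84416]
  [   0.25974     2.07792     0.77922]
  [   0.77922     1.23377     2.33766]
The output multiplier for sector j is the column-j sum of the Leontief inverse (I − A)⁻¹ = adj(I−A) / det(I−A).
Column 1 of adj(I−A): (0.3000, 0.0400, 0.1200); det(I−A) = 0.1540.
m_1 = (0.3000 + 0.0400 + 0.1200) / 0.1540 = 0.46 / 0.1540 ≈ 2.9870.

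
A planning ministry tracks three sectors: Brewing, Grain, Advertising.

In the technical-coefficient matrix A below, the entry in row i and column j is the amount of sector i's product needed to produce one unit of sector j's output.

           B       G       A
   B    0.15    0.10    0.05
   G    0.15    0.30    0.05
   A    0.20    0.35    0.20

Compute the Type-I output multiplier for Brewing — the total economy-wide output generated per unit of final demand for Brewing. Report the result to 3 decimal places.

m_B = 1.973

I − A =
  [   0.85    -0.10    -0.05]
  [  -0.15     0.70    -0.05]
  [  -0.20    -0.35     0.80]
Cofactors of I−A, C_ij = (−1)^(i+j)·(minor ij) (rows/columns in the sector order above):
  C_11 = (0.70)(0.80) − (-0.05)(-0.35) = 0.5425
  C_12 = −[(-0.15)(0.80) − (-0.05)(-0.20)] = 0.1300
  C_13 = (-0.15)(-0.35) − (0.70)(-0.20) = 0.1925
  C_21 = −[(-0.10)(0.80) − (-0.05)(-0.35)] = 0.0975
  C_22 = (0.85)(0.80) − (-0.05)(-0.20) = 0.6700
  C_23 = −[(0.85)(-0.35) − (-0.10)(-0.20)] = 0.3175
  C_31 = (-0.10)(-0.05) − (-0.05)(0.70) = 0.0400
  C_32 = −[(0.85)(-0.05) − (-0.05)(-0.15)] = 0.0500
  C_33 = (0.85)(0.70) − (-0.10)(-0.15) = 0.5800
det(I−A) = Σ_j (I−A)_1j·C_1j = (0.85)(0.5425) + (-0.10)(0.1300) + (-0.05)(0.1925) = 0.4385
adj(I−A) = Cᵀ =
  [ 0.5425   0.0975   0.0400]
  [ 0.1300   0.6700   0.0500]
  [ 0.1925   0.3175   0.5800]
(I − A)⁻¹ = adj(I−A) / det(I−A) ≈
  [   1.2372     0.2223     0.0912]
  [   0.2965     1.5279     0.1140]
  [   0.4390     0.7241     1.3227]
The output multiplier for sector j is the column-j sum of the Leontief inverse (I − A)⁻¹ = adj(I−A) / det(I−A).
Column B of adj(I−A): (0.5425, 0.1300, 0.1925); det(I−A) = 0.4385.
m_B = (0.5425 + 0.1300 + 0.1925) / 0.4385 = 0.865 / 0.4385 ≈ 1.973.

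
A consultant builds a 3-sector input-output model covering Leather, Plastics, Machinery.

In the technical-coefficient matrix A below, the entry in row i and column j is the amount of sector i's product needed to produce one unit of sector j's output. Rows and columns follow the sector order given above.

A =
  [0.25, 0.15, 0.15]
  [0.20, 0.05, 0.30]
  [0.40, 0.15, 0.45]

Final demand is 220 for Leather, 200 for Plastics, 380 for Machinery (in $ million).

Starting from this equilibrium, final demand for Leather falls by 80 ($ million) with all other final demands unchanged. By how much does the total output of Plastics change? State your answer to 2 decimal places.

I − A =
  [   0.75    -0.15    -0.15]
  [  -0.20     0.95    -0.30]
  [  -0.40    -0.15     0.55]
Cofactors of I−A, C_ij = (−1)^(i+j)·(minor ij) (rows/columns in the sector order above):
  C_11 = (0.95)(0.55) − (-0.30)(-0.15) = 0.4775
  C_12 = −[(-0.20)(0.55) − (-0.30)(-0.40)] = 0.2300
  C_13 = (-0.20)(-0.15) − (0.95)(-0.40) = 0.4100
  C_21 = −[(-0.15)(0.55) − (-0.15)(-0.15)] = 0.1050
  C_22 = (0.75)(0.55) − (-0.15)(-0.40) = 0.3525
  C_23 = −[(0.75)(-0.15) − (-0.15)(-0.40)] = 0.1725
  C_31 = (-0.15)(-0.30) − (-0.15)(0.95) = 0.1875
  C_32 = −[(0.75)(-0.30) − (-0.15)(-0.20)] = 0.2550
  C_33 = (0.75)(0.95) − (-0.15)(-0.20) = 0.6825
det(I−A) = Σ_j (I−A)_1j·C_1j = (0.75)(0.4775) + (-0.15)(0.2300) + (-0.15)(0.4100) = 0.262125
adj(I−A) = Cᵀ =
  [ 0.4775   0.1050   0.1875]
  [ 0.2300   0.3525   0.2550]
  [ 0.4100   0.1725   0.6825]
(I − A)⁻¹ = adj(I−A) / det(I−A) ≈
  [   1.8216     0.4006     0.7153]
  [   0.8774     1.3448     0.9728]
  [   1.5641     0.6581     2.6037]
Δx = (I − A)⁻¹ Δd with Δd having -80 in the Leather component and 0 elsewhere.
So Δx_2 = L_21 · (-80), where L_21 = adj(I−A)_21 / det(I−A) = 0.2300 / 0.262125.
Δx_2 = 0.2300 × (-80) / 0.262125 = -18.40 / 0.262125 ≈ -70.20.

Δx_2 = -70.20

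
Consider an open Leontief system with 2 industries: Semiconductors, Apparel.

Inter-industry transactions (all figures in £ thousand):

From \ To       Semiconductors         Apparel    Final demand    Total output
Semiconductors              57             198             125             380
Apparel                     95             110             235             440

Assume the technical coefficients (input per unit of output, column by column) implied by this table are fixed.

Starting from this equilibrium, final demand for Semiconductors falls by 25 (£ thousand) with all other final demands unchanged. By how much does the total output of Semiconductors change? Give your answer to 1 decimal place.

Δx_1 = -35.7

Technical coefficients a_ij = z_ij / X_j:
  a_11 = 57/380 = 0.15, a_21 = 95/380 = 0.25
  a_12 = 198/440 = 0.45, a_22 = 110/440 = 0.25
I − A =
  [   0.85    -0.45]
  [  -0.25     0.75]
det(I−A) = (0.85)(0.75) − (-0.45)(-0.25) = 0.5250
adj(I−A) = [[0.75, 0.45], [0.25, 0.85]]
(I − A)⁻¹ = adj(I−A) / det(I−A) ≈
  [   1.4286     0.8571]
  [   0.4762     1.6190]
Δx = (I − A)⁻¹ Δd with Δd having -25 in the Semiconductors component and 0 elsewhere.
So Δx_1 = L_11 · (-25), where L_11 = adj(I−A)_11 / det(I−A) = 0.75 / 0.5250.
Δx_1 = 0.75 × (-25) / 0.5250 = -18.75 / 0.5250 ≈ -35.7.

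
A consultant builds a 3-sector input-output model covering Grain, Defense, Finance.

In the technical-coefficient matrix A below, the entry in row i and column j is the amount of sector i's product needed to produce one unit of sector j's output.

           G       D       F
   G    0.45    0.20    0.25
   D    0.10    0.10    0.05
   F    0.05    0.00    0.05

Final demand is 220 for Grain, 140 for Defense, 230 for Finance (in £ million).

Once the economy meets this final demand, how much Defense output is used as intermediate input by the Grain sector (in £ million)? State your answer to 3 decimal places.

I − A =
  [   0.55    -0.20    -0.25]
  [  -0.10     0.90    -0.05]
  [  -0.05     0.00     0.95]
Cofactors of I−A, C_ij = (−1)^(i+j)·(minor ij) (rows/columns in the sector order above):
  C_11 = (0.90)(0.95) − (-0.05)(0.00) = 0.8550
  C_12 = −[(-0.10)(0.95) − (-0.05)(-0.05)] = 0.0975
  C_13 = (-0.10)(0.00) − (0.90)(-0.05) = 0.0450
  C_21 = −[(-0.20)(0.95) − (-0.25)(0.00)] = 0.1900
  C_22 = (0.55)(0.95) − (-0.25)(-0.05) = 0.5100
  C_23 = −[(0.55)(0.00) − (-0.20)(-0.05)] = 0.0100
  C_31 = (-0.20)(-0.05) − (-0.25)(0.90) = 0.2350
  C_32 = −[(0.55)(-0.05) − (-0.25)(-0.10)] = 0.0525
  C_33 = (0.55)(0.90) − (-0.20)(-0.10) = 0.4750
det(I−A) = Σ_j (I−A)_1j·C_1j = (0.55)(0.8550) + (-0.20)(0.0975) + (-0.25)(0.0450) = 0.4395
adj(I−A) = Cᵀ =
  [ 0.8550   0.1900   0.2350]
  [ 0.0975   0.5100   0.0525]
  [ 0.0450   0.0100   0.4750]
(I − A)⁻¹ = adj(I−A) / det(I−A) ≈
  [   1.9454     0.4323     0.5347]
  [   0.2218     1.1604     0.1195]
  [   0.1024     0.0228     1.0808]
First solve x = (I − A)⁻¹ d = adj(I−A)·d / det(I−A); in particular x_G = (0.8550·220 + 0.1900·140 + 0.2350·230) / 0.4395 = 268.75 / 0.4395 ≈ 611.49033.
Intermediate flow from D to G: z_DG = a_DG · x_G = 0.10 × 268.75 / 0.4395 = 26.875 / 0.4395 ≈ 61.149.

z_DG = 61.149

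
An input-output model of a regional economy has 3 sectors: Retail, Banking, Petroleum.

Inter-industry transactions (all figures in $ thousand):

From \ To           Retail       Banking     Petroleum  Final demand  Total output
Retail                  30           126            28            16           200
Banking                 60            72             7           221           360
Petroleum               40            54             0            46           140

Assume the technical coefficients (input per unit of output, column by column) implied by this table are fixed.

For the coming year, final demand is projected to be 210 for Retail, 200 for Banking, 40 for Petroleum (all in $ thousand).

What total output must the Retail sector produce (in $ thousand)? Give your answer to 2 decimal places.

Technical coefficients a_ij = z_ij / X_j:
  a_RR = 30/200 = 0.15, a_BR = 60/200 = 0.30, a_PR = 40/200 = 0.20
  a_RB = 126/360 = 0.35, a_BB = 72/360 = 0.20, a_PB = 54/360 = 0.15
  a_RP = 28/140 = 0.20, a_BP = 7/140 = 0.05, a_PP = 0/140 = 0.00
I − A =
  [   0.85    -0.35    -0.20]
  [  -0.30     0.80    -0.05]
  [  -0.20    -0.15     1.00]
Cofactors of I−A, C_ij = (−1)^(i+j)·(minor ij) (rows/columns in the sector order above):
  C_11 = (0.80)(1.00) − (-0.05)(-0.15) = 0.7925
  C_12 = −[(-0.30)(1.00) − (-0.05)(-0.20)] = 0.3100
  C_13 = (-0.30)(-0.15) − (0.80)(-0.20) = 0.2050
  C_21 = −[(-0.35)(1.00) − (-0.20)(-0.15)] = 0.3800
  C_22 = (0.85)(1.00) − (-0.20)(-0.20) = 0.8100
  C_23 = −[(0.85)(-0.15) − (-0.35)(-0.20)] = 0.1975
  C_31 = (-0.35)(-0.05) − (-0.20)(0.80) = 0.1775
  C_32 = −[(0.85)(-0.05) − (-0.20)(-0.30)] = 0.1025
  C_33 = (0.85)(0.80) − (-0.35)(-0.30) = 0.5750
det(I−A) = Σ_j (I−A)_1j·C_1j = (0.85)(0.7925) + (-0.35)(0.3100) + (-0.20)(0.2050) = 0.524125
adj(I−A) = Cᵀ =
  [ 0.7925   0.3800   0.1775]
  [ 0.3100   0.8100   0.1025]
  [ 0.2050   0.1975   0.5750]
(I − A)⁻¹ = adj(I−A) / det(I−A) ≈
  [   1.5120     0.7250     0.3387]
  [   0.5915     1.5454     0.1956]
  [   0.3911     0.3768     1.0971]
x = (I − A)⁻¹ d = adj(I−A)·d / det(I−A), with det(I−A) = 0.524125:
  x_R = (0.7925·210 + 0.3800·200 + 0.1775·40) / 0.524125 = 249.525 / 0.524125 ≈ 476.08
  x_B = (0.3100·210 + 0.8100·200 + 0.1025·40) / 0.524125 = 231.20 / 0.524125 ≈ 441.12
  x_P = (0.2050·210 + 0.1975·200 + 0.5750·40) / 0.524125 = 105.55 / 0.524125 ≈ 201.38

x_R = 476.08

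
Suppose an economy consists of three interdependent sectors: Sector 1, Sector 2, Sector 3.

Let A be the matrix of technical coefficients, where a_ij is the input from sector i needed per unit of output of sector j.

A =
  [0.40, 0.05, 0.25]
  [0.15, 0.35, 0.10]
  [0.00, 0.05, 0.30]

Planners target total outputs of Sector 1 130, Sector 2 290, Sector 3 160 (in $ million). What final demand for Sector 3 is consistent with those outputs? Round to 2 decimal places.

I − A =
  [   0.60    -0.05    -0.25]
  [  -0.15     0.65    -0.10]
  [   0.00    -0.05     0.70]
d = (I − A) x:
  d_1 = (+0.60)·130 + (-0.05)·290 + (-0.25)·160 = 23.50
  d_2 = (-0.15)·130 + (+0.65)·290 + (-0.10)·160 = 153.00
  d_3 = (+0.00)·130 + (-0.05)·290 + (+0.70)·160 = 97.50

d_3 = 97.50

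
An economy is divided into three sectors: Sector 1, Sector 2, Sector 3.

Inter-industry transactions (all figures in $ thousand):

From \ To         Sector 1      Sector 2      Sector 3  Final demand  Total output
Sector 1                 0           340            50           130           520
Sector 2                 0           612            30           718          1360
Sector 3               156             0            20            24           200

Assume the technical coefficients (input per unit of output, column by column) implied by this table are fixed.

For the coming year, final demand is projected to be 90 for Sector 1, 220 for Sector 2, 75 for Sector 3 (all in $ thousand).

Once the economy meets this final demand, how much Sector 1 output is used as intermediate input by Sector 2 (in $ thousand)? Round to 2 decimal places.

Technical coefficients a_ij = z_ij / X_j:
  a_11 = 0/520 = 0.00, a_21 = 0/520 = 0.00, a_31 = 156/520 = 0.30
  a_12 = 340/1360 = 0.25, a_22 = 612/1360 = 0.45, a_32 = 0/1360 = 0.00
  a_13 = 50/200 = 0.25, a_23 = 30/200 = 0.15, a_33 = 20/200 = 0.10
I − A =
  [   1.00    -0.25    -0.25]
  [   0.00     0.55    -0.15]
  [  -0.30     0.00     0.90]
Cofactors of I−A, C_ij = (−1)^(i+j)·(minor ij) (rows/columns in the sector order above):
  C_11 = (0.55)(0.90) − (-0.15)(0.00) = 0.4950
  C_12 = −[(0.00)(0.90) − (-0.15)(-0.30)] = 0.0450
  C_13 = (0.00)(0.00) − (0.55)(-0.30) = 0.1650
  C_21 = −[(-0.25)(0.90) − (-0.25)(0.00)] = 0.2250
  C_22 = (1.00)(0.90) − (-0.25)(-0.30) = 0.8250
  C_23 = −[(1.00)(0.00) − (-0.25)(-0.30)] = 0.0750
  C_31 = (-0.25)(-0.15) − (-0.25)(0.55) = 0.1750
  C_32 = −[(1.00)(-0.15) − (-0.25)(0.00)] = 0.1500
  C_33 = (1.00)(0.55) − (-0.25)(0.00) = 0.5500
det(I−A) = Σ_j (I−A)_1j·C_1j = (1.00)(0.4950) + (-0.25)(0.0450) + (-0.25)(0.1650) = 0.4425
adj(I−A) = Cᵀ =
  [ 0.4950   0.2250   0.1750]
  [ 0.0450   0.8250   0.1500]
  [ 0.1650   0.0750   0.5500]
(I − A)⁻¹ = adj(I−A) / det(I−A) ≈
  [   1.1186     0.5085     0.3955]
  [   0.1017     1.8644     0.3390]
  [   0.3729     0.1695     1.2429]
First solve x = (I − A)⁻¹ d = adj(I−A)·d / det(I−A); in particular x_2 = (0.0450·90 + 0.8250·220 + 0.1500·75) / 0.4425 = 196.80 / 0.4425 ≈ 444.7458.
Intermediate flow from 1 to 2: z_12 = a_12 · x_2 = 0.25 × 196.80 / 0.4425 = 49.20 / 0.4425 ≈ 111.19.

z_12 = 111.19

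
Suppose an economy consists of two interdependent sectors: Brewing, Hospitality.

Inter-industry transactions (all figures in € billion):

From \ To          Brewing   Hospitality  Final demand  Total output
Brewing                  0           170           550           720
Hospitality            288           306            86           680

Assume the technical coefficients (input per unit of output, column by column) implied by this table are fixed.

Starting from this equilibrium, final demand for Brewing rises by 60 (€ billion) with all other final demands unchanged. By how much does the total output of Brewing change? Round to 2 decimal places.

Δx_1 = 73.33

Technical coefficients a_ij = z_ij / X_j:
  a_11 = 0/720 = 0.00, a_21 = 288/720 = 0.40
  a_12 = 170/680 = 0.25, a_22 = 306/680 = 0.45
I − A =
  [   1.00    -0.25]
  [  -0.40     0.55]
det(I−A) = (1.00)(0.55) − (-0.25)(-0.40) = 0.4500
adj(I−A) = [[0.55, 0.25], [0.40, 1.00]]
(I − A)⁻¹ = adj(I−A) / det(I−A) ≈
  [   1.2222     0.5556]
  [   0.8889     2.2222]
Δx = (I − A)⁻¹ Δd with Δd having +60 in the Brewing component and 0 elsewhere.
So Δx_1 = L_11 · (+60), where L_11 = adj(I−A)_11 / det(I−A) = 0.55 / 0.4500.
Δx_1 = 0.55 × (+60) / 0.4500 = 33.00 / 0.4500 ≈ 73.33.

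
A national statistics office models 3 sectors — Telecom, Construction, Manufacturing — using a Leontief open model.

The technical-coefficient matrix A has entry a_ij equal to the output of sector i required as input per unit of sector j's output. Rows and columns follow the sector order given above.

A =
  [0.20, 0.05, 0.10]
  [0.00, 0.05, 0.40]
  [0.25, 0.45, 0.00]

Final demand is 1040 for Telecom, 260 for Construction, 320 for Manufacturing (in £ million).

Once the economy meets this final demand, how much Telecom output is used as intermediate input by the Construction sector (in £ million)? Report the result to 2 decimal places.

I − A =
  [   0.80    -0.05    -0.10]
  [   0.00     0.95    -0.40]
  [  -0.25    -0.45     1.00]
Cofactors of I−A, C_ij = (−1)^(i+j)·(minor ij) (rows/columns in the sector order above):
  C_11 = (0.95)(1.00) − (-0.40)(-0.45) = 0.7700
  C_12 = −[(0.00)(1.00) − (-0.40)(-0.25)] = 0.1000
  C_13 = (0.00)(-0.45) − (0.95)(-0.25) = 0.2375
  C_21 = −[(-0.05)(1.00) − (-0.10)(-0.45)] = 0.0950
  C_22 = (0.80)(1.00) − (-0.10)(-0.25) = 0.7750
  C_23 = −[(0.80)(-0.45) − (-0.05)(-0.25)] = 0.3725
  C_31 = (-0.05)(-0.40) − (-0.10)(0.95) = 0.1150
  C_32 = −[(0.80)(-0.40) − (-0.10)(0.00)] = 0.3200
  C_33 = (0.80)(0.95) − (-0.05)(0.00) = 0.7600
det(I−A) = Σ_j (I−A)_1j·C_1j = (0.80)(0.7700) + (-0.05)(0.1000) + (-0.10)(0.2375) = 0.58725
adj(I−A) = Cᵀ =
  [ 0.7700   0.0950   0.1150]
  [ 0.1000   0.7750   0.3200]
  [ 0.2375   0.3725   0.7600]
(I − A)⁻¹ = adj(I−A) / det(I−A) ≈
  [   1.3112     0.1618     0.1958]
  [   0.1703     1.3197     0.5449]
  [   0.4044     0.6343     1.2942]
First solve x = (I − A)⁻¹ d = adj(I−A)·d / det(I−A); in particular x_2 = (0.1000·1040 + 0.7750·260 + 0.3200·320) / 0.58725 = 407.90 / 0.58725 ≈ 694.5934.
Intermediate flow from 1 to 2: z_12 = a_12 · x_2 = 0.05 × 407.90 / 0.58725 = 20.395 / 0.58725 ≈ 34.73.

z_12 = 34.73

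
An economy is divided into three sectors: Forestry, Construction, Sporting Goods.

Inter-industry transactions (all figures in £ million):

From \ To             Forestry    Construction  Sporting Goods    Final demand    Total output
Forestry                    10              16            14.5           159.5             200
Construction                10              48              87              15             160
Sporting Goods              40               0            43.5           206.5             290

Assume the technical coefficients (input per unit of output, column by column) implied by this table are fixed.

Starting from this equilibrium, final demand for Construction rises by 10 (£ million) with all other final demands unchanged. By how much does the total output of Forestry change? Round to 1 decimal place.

Technical coefficients a_ij = z_ij / X_j:
  a_11 = 10/200 = 0.05, a_21 = 10/200 = 0.05, a_31 = 40/200 = 0.20
  a_12 = 16/160 = 0.10, a_22 = 48/160 = 0.30, a_32 = 0/160 = 0.00
  a_13 = 14.5/290 = 0.05, a_23 = 87/290 = 0.30, a_33 = 43.5/290 = 0.15
I − A =
  [   0.95    -0.10    -0.05]
  [  -0.05     0.70    -0.30]
  [  -0.20     0.00     0.85]
Cofactors of I−A, C_ij = (−1)^(i+j)·(minor ij) (rows/columns in the sector order above):
  C_11 = (0.70)(0.85) − (-0.30)(0.00) = 0.5950
  C_12 = −[(-0.05)(0.85) − (-0.30)(-0.20)] = 0.1025
  C_13 = (-0.05)(0.00) − (0.70)(-0.20) = 0.1400
  C_21 = −[(-0.10)(0.85) − (-0.05)(0.00)] = 0.0850
  C_22 = (0.95)(0.85) − (-0.05)(-0.20) = 0.7975
  C_23 = −[(0.95)(0.00) − (-0.10)(-0.20)] = 0.0200
  C_31 = (-0.10)(-0.30) − (-0.05)(0.70) = 0.0650
  C_32 = −[(0.95)(-0.30) − (-0.05)(-0.05)] = 0.2875
  C_33 = (0.95)(0.70) − (-0.10)(-0.05) = 0.6600
det(I−A) = Σ_j (I−A)_1j·C_1j = (0.95)(0.5950) + (-0.10)(0.1025) + (-0.05)(0.1400) = 0.5480
adj(I−A) = Cᵀ =
  [ 0.5950   0.0850   0.0650]
  [ 0.1025   0.7975   0.2875]
  [ 0.1400   0.0200   0.6600]
(I − A)⁻¹ = adj(I−A) / det(I−A) ≈
  [   1.0858     0.1551     0.1186]
  [   0.1870     1.4553     0.5246]
  [   0.2555     0.0365     1.2044]
Δx = (I − A)⁻¹ Δd with Δd having +10 in the Construction component and 0 elsewhere.
So Δx_1 = L_12 · (+10), where L_12 = adj(I−A)_12 / det(I−A) = 0.0850 / 0.5480.
Δx_1 = 0.0850 × (+10) / 0.5480 = 0.85 / 0.5480 ≈ 1.6.

Δx_1 = 1.6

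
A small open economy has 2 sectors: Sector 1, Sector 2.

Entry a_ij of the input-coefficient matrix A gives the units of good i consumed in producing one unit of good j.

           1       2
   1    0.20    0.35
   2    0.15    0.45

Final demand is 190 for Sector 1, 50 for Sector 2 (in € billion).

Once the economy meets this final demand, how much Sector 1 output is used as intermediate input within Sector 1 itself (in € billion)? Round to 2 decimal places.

I − A =
  [   0.80    -0.35]
  [  -0.15     0.55]
det(I−A) = (0.80)(0.55) − (-0.35)(-0.15) = 0.3875
adj(I−A) = [[0.55, 0.35], [0.15, 0.80]]
(I − A)⁻¹ = adj(I−A) / det(I−A) ≈
  [   1.4194     0.9032]
  [   0.3871     2.0645]
First solve x = (I − A)⁻¹ d = adj(I−A)·d / det(I−A); in particular x_1 = (0.55·190 + 0.35·50) / 0.3875 = 122.00 / 0.3875 ≈ 314.8387.
Intermediate flow from 1 to 1: z_11 = a_11 · x_1 = 0.20 × 122.00 / 0.3875 = 24.40 / 0.3875 ≈ 62.97.

z_11 = 62.97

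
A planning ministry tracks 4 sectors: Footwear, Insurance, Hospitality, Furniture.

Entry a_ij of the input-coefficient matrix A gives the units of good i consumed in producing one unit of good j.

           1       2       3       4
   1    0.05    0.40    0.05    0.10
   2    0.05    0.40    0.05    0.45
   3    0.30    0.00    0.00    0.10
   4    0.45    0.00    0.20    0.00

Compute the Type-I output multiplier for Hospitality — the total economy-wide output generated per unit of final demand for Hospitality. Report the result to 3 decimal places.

m_3 = 2.046

I − A =
  [   0.95    -0.40    -0.05    -0.10]
  [  -0.05     0.60    -0.05    -0.45]
  [  -0.30     0.00     1.00    -0.10]
  [  -0.45     0.00    -0.20     1.00]
Compute the cofactors C_ij = (−1)^(i+j)·(3×3 minor ij) of I−A; the adjugate is their transpose:
adj(I−A) = Cᵀ =
  [ 0.588000   0.392000   0.098000   0.245000]
  [ 0.295750   0.862750   0.144375   0.432250]
  [ 0.207000   0.138000   0.442000   0.127000]
  [ 0.306000   0.204000   0.132500   0.535000]
det(I−A) = Σ_j (I−A)_1j·C_1j = (0.95)(0.588000) + (-0.40)(0.295750) + (-0.05)(0.207000) + (-0.10)(0.306000) = 0.39935
(I − A)⁻¹ = adj(I−A) / det(I−A) ≈
  [   1.4724     0.9816     0.2454     0.6135]
  [   0.7406     2.1604     0.3615     1.0824]
  [   0.5183     0.3456     1.1068     0.3180]
  [   0.7662     0.5108     0.3318     1.3397]
The output multiplier for sector j is the column-j sum of the Leontief inverse (I − A)⁻¹ = adj(I−A) / det(I−A).
Column 3 of adj(I−A): (0.098000, 0.144375, 0.442000, 0.132500); det(I−A) = 0.39935.
m_3 = (0.098000 + 0.144375 + 0.442000 + 0.132500) / 0.39935 = 0.816875 / 0.39935 ≈ 2.046.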